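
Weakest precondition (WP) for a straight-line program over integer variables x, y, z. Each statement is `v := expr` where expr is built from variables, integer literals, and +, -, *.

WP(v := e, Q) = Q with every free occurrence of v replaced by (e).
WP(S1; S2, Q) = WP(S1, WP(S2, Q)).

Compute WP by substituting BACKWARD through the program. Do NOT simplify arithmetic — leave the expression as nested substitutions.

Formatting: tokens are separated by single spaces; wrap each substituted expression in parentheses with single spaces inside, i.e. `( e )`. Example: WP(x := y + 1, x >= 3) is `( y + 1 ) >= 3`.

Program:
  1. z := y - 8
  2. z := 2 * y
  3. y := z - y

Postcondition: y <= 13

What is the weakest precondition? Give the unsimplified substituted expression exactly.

Answer: ( ( 2 * y ) - y ) <= 13

Derivation:
post: y <= 13
stmt 3: y := z - y  -- replace 1 occurrence(s) of y with (z - y)
  => ( z - y ) <= 13
stmt 2: z := 2 * y  -- replace 1 occurrence(s) of z with (2 * y)
  => ( ( 2 * y ) - y ) <= 13
stmt 1: z := y - 8  -- replace 0 occurrence(s) of z with (y - 8)
  => ( ( 2 * y ) - y ) <= 13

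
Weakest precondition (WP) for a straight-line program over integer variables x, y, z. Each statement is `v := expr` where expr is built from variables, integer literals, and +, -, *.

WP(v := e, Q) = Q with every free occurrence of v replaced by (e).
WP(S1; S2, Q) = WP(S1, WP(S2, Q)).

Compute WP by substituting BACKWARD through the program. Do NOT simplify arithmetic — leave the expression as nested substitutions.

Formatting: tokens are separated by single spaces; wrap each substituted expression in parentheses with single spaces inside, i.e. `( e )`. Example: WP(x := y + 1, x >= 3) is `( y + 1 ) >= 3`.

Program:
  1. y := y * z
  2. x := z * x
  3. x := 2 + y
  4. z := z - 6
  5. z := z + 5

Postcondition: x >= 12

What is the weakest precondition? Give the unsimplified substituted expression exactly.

Answer: ( 2 + ( y * z ) ) >= 12

Derivation:
post: x >= 12
stmt 5: z := z + 5  -- replace 0 occurrence(s) of z with (z + 5)
  => x >= 12
stmt 4: z := z - 6  -- replace 0 occurrence(s) of z with (z - 6)
  => x >= 12
stmt 3: x := 2 + y  -- replace 1 occurrence(s) of x with (2 + y)
  => ( 2 + y ) >= 12
stmt 2: x := z * x  -- replace 0 occurrence(s) of x with (z * x)
  => ( 2 + y ) >= 12
stmt 1: y := y * z  -- replace 1 occurrence(s) of y with (y * z)
  => ( 2 + ( y * z ) ) >= 12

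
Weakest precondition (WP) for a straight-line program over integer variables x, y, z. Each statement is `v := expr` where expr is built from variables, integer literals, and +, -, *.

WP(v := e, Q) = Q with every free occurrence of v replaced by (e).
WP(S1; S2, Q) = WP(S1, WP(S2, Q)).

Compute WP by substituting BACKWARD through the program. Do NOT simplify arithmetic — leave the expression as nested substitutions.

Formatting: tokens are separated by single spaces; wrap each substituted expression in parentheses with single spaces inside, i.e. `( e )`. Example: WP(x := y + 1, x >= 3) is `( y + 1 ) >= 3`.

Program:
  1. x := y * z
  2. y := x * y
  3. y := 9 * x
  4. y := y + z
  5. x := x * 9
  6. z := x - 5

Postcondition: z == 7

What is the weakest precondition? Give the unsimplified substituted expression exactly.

Answer: ( ( ( y * z ) * 9 ) - 5 ) == 7

Derivation:
post: z == 7
stmt 6: z := x - 5  -- replace 1 occurrence(s) of z with (x - 5)
  => ( x - 5 ) == 7
stmt 5: x := x * 9  -- replace 1 occurrence(s) of x with (x * 9)
  => ( ( x * 9 ) - 5 ) == 7
stmt 4: y := y + z  -- replace 0 occurrence(s) of y with (y + z)
  => ( ( x * 9 ) - 5 ) == 7
stmt 3: y := 9 * x  -- replace 0 occurrence(s) of y with (9 * x)
  => ( ( x * 9 ) - 5 ) == 7
stmt 2: y := x * y  -- replace 0 occurrence(s) of y with (x * y)
  => ( ( x * 9 ) - 5 ) == 7
stmt 1: x := y * z  -- replace 1 occurrence(s) of x with (y * z)
  => ( ( ( y * z ) * 9 ) - 5 ) == 7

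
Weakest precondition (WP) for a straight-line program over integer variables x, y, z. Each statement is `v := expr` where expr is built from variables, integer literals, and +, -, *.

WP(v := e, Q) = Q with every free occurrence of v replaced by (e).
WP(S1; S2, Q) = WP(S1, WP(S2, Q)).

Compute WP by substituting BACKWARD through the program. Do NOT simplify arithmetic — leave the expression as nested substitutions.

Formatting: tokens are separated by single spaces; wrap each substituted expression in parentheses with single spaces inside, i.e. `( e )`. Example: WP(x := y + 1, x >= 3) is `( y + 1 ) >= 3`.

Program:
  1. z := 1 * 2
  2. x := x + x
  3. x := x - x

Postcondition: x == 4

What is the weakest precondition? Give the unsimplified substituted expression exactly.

post: x == 4
stmt 3: x := x - x  -- replace 1 occurrence(s) of x with (x - x)
  => ( x - x ) == 4
stmt 2: x := x + x  -- replace 2 occurrence(s) of x with (x + x)
  => ( ( x + x ) - ( x + x ) ) == 4
stmt 1: z := 1 * 2  -- replace 0 occurrence(s) of z with (1 * 2)
  => ( ( x + x ) - ( x + x ) ) == 4

Answer: ( ( x + x ) - ( x + x ) ) == 4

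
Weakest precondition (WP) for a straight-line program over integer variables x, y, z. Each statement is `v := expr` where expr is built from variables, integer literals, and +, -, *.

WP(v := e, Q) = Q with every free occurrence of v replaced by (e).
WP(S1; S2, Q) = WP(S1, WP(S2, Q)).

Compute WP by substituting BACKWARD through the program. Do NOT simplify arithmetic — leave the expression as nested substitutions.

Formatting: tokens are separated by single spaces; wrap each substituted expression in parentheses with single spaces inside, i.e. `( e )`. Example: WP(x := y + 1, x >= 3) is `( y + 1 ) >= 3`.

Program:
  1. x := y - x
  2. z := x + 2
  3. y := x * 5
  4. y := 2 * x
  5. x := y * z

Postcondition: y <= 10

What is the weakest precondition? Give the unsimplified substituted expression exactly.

Answer: ( 2 * ( y - x ) ) <= 10

Derivation:
post: y <= 10
stmt 5: x := y * z  -- replace 0 occurrence(s) of x with (y * z)
  => y <= 10
stmt 4: y := 2 * x  -- replace 1 occurrence(s) of y with (2 * x)
  => ( 2 * x ) <= 10
stmt 3: y := x * 5  -- replace 0 occurrence(s) of y with (x * 5)
  => ( 2 * x ) <= 10
stmt 2: z := x + 2  -- replace 0 occurrence(s) of z with (x + 2)
  => ( 2 * x ) <= 10
stmt 1: x := y - x  -- replace 1 occurrence(s) of x with (y - x)
  => ( 2 * ( y - x ) ) <= 10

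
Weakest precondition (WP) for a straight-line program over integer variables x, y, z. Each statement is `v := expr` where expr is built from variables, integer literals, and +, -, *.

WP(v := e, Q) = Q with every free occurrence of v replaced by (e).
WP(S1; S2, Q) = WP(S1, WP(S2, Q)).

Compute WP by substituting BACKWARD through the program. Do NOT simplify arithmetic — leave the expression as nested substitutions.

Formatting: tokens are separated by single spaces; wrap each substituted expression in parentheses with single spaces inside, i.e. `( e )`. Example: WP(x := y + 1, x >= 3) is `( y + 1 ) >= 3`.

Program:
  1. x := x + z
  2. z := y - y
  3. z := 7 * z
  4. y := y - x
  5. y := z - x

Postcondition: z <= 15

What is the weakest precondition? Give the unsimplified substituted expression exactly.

post: z <= 15
stmt 5: y := z - x  -- replace 0 occurrence(s) of y with (z - x)
  => z <= 15
stmt 4: y := y - x  -- replace 0 occurrence(s) of y with (y - x)
  => z <= 15
stmt 3: z := 7 * z  -- replace 1 occurrence(s) of z with (7 * z)
  => ( 7 * z ) <= 15
stmt 2: z := y - y  -- replace 1 occurrence(s) of z with (y - y)
  => ( 7 * ( y - y ) ) <= 15
stmt 1: x := x + z  -- replace 0 occurrence(s) of x with (x + z)
  => ( 7 * ( y - y ) ) <= 15

Answer: ( 7 * ( y - y ) ) <= 15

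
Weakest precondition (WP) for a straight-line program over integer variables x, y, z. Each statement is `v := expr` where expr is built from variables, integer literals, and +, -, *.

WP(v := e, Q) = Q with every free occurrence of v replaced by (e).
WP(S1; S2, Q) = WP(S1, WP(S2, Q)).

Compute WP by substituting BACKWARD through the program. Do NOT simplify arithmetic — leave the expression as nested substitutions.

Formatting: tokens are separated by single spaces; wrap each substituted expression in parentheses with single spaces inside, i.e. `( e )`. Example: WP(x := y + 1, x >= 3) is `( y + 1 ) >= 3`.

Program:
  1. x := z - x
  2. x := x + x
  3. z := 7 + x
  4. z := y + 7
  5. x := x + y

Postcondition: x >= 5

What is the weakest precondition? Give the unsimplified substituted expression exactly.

Answer: ( ( ( z - x ) + ( z - x ) ) + y ) >= 5

Derivation:
post: x >= 5
stmt 5: x := x + y  -- replace 1 occurrence(s) of x with (x + y)
  => ( x + y ) >= 5
stmt 4: z := y + 7  -- replace 0 occurrence(s) of z with (y + 7)
  => ( x + y ) >= 5
stmt 3: z := 7 + x  -- replace 0 occurrence(s) of z with (7 + x)
  => ( x + y ) >= 5
stmt 2: x := x + x  -- replace 1 occurrence(s) of x with (x + x)
  => ( ( x + x ) + y ) >= 5
stmt 1: x := z - x  -- replace 2 occurrence(s) of x with (z - x)
  => ( ( ( z - x ) + ( z - x ) ) + y ) >= 5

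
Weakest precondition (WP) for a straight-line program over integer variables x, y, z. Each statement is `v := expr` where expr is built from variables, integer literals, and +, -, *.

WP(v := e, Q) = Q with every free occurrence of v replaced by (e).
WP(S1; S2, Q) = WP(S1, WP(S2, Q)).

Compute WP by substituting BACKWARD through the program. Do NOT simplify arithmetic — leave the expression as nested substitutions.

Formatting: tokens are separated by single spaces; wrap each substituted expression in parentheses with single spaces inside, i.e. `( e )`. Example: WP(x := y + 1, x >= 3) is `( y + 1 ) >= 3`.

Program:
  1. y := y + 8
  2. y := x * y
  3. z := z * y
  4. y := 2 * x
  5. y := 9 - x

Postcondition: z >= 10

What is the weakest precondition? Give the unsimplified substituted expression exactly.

post: z >= 10
stmt 5: y := 9 - x  -- replace 0 occurrence(s) of y with (9 - x)
  => z >= 10
stmt 4: y := 2 * x  -- replace 0 occurrence(s) of y with (2 * x)
  => z >= 10
stmt 3: z := z * y  -- replace 1 occurrence(s) of z with (z * y)
  => ( z * y ) >= 10
stmt 2: y := x * y  -- replace 1 occurrence(s) of y with (x * y)
  => ( z * ( x * y ) ) >= 10
stmt 1: y := y + 8  -- replace 1 occurrence(s) of y with (y + 8)
  => ( z * ( x * ( y + 8 ) ) ) >= 10

Answer: ( z * ( x * ( y + 8 ) ) ) >= 10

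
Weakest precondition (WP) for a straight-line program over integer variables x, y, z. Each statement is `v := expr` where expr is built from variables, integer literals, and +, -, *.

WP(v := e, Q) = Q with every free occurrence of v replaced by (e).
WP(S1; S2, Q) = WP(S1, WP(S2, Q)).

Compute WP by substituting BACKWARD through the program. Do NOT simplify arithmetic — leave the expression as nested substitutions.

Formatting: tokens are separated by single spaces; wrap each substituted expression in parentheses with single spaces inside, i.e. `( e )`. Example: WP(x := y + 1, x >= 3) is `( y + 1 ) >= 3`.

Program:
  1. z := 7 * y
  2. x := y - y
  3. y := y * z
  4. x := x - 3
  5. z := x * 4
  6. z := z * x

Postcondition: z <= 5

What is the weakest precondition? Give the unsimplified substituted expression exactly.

post: z <= 5
stmt 6: z := z * x  -- replace 1 occurrence(s) of z with (z * x)
  => ( z * x ) <= 5
stmt 5: z := x * 4  -- replace 1 occurrence(s) of z with (x * 4)
  => ( ( x * 4 ) * x ) <= 5
stmt 4: x := x - 3  -- replace 2 occurrence(s) of x with (x - 3)
  => ( ( ( x - 3 ) * 4 ) * ( x - 3 ) ) <= 5
stmt 3: y := y * z  -- replace 0 occurrence(s) of y with (y * z)
  => ( ( ( x - 3 ) * 4 ) * ( x - 3 ) ) <= 5
stmt 2: x := y - y  -- replace 2 occurrence(s) of x with (y - y)
  => ( ( ( ( y - y ) - 3 ) * 4 ) * ( ( y - y ) - 3 ) ) <= 5
stmt 1: z := 7 * y  -- replace 0 occurrence(s) of z with (7 * y)
  => ( ( ( ( y - y ) - 3 ) * 4 ) * ( ( y - y ) - 3 ) ) <= 5

Answer: ( ( ( ( y - y ) - 3 ) * 4 ) * ( ( y - y ) - 3 ) ) <= 5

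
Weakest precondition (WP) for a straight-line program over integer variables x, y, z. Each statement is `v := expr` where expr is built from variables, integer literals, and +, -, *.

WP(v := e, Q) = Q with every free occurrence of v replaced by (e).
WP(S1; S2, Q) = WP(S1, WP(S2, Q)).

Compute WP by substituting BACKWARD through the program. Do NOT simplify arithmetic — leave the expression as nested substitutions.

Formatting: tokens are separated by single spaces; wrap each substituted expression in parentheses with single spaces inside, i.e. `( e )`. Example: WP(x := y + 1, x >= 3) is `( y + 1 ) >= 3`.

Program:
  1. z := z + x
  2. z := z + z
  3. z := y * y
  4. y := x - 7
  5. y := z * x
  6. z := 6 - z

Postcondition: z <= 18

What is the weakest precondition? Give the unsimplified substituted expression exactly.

post: z <= 18
stmt 6: z := 6 - z  -- replace 1 occurrence(s) of z with (6 - z)
  => ( 6 - z ) <= 18
stmt 5: y := z * x  -- replace 0 occurrence(s) of y with (z * x)
  => ( 6 - z ) <= 18
stmt 4: y := x - 7  -- replace 0 occurrence(s) of y with (x - 7)
  => ( 6 - z ) <= 18
stmt 3: z := y * y  -- replace 1 occurrence(s) of z with (y * y)
  => ( 6 - ( y * y ) ) <= 18
stmt 2: z := z + z  -- replace 0 occurrence(s) of z with (z + z)
  => ( 6 - ( y * y ) ) <= 18
stmt 1: z := z + x  -- replace 0 occurrence(s) of z with (z + x)
  => ( 6 - ( y * y ) ) <= 18

Answer: ( 6 - ( y * y ) ) <= 18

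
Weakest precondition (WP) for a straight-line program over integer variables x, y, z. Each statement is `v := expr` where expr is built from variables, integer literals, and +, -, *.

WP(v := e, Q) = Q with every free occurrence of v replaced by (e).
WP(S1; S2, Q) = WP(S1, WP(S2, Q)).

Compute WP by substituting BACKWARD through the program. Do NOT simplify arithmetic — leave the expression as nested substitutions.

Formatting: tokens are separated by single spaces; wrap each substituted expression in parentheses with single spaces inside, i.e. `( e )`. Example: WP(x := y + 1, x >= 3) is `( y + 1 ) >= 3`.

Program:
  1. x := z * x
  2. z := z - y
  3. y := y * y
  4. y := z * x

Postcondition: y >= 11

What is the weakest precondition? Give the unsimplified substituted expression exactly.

Answer: ( ( z - y ) * ( z * x ) ) >= 11

Derivation:
post: y >= 11
stmt 4: y := z * x  -- replace 1 occurrence(s) of y with (z * x)
  => ( z * x ) >= 11
stmt 3: y := y * y  -- replace 0 occurrence(s) of y with (y * y)
  => ( z * x ) >= 11
stmt 2: z := z - y  -- replace 1 occurrence(s) of z with (z - y)
  => ( ( z - y ) * x ) >= 11
stmt 1: x := z * x  -- replace 1 occurrence(s) of x with (z * x)
  => ( ( z - y ) * ( z * x ) ) >= 11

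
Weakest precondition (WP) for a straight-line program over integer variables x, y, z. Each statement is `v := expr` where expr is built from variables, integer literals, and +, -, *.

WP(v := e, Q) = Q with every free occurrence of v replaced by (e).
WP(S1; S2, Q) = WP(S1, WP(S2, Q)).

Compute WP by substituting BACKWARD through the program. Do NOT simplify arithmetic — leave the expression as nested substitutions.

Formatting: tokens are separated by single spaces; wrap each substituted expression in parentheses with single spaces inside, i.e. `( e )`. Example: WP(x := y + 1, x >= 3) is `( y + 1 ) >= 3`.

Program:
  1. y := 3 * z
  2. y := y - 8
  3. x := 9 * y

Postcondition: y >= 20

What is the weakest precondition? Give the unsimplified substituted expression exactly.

Answer: ( ( 3 * z ) - 8 ) >= 20

Derivation:
post: y >= 20
stmt 3: x := 9 * y  -- replace 0 occurrence(s) of x with (9 * y)
  => y >= 20
stmt 2: y := y - 8  -- replace 1 occurrence(s) of y with (y - 8)
  => ( y - 8 ) >= 20
stmt 1: y := 3 * z  -- replace 1 occurrence(s) of y with (3 * z)
  => ( ( 3 * z ) - 8 ) >= 20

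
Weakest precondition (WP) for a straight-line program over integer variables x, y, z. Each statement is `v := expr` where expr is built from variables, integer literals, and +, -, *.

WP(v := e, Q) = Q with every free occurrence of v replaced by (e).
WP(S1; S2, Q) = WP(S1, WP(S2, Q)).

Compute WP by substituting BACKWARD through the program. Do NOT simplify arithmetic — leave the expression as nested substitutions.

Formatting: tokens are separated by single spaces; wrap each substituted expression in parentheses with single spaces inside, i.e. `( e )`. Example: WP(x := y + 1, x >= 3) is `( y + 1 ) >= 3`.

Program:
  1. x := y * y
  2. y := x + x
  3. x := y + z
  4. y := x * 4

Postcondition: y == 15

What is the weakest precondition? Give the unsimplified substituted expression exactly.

Answer: ( ( ( ( y * y ) + ( y * y ) ) + z ) * 4 ) == 15

Derivation:
post: y == 15
stmt 4: y := x * 4  -- replace 1 occurrence(s) of y with (x * 4)
  => ( x * 4 ) == 15
stmt 3: x := y + z  -- replace 1 occurrence(s) of x with (y + z)
  => ( ( y + z ) * 4 ) == 15
stmt 2: y := x + x  -- replace 1 occurrence(s) of y with (x + x)
  => ( ( ( x + x ) + z ) * 4 ) == 15
stmt 1: x := y * y  -- replace 2 occurrence(s) of x with (y * y)
  => ( ( ( ( y * y ) + ( y * y ) ) + z ) * 4 ) == 15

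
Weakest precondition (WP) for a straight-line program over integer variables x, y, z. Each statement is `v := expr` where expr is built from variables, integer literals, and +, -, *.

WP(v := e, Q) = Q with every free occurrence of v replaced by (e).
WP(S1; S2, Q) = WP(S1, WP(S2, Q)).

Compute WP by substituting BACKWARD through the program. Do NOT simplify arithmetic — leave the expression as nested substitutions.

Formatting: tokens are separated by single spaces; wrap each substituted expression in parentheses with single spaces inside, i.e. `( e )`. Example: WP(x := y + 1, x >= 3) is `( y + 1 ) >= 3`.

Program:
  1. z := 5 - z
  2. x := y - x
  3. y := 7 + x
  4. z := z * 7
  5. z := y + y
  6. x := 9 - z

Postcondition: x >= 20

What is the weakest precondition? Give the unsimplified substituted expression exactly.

post: x >= 20
stmt 6: x := 9 - z  -- replace 1 occurrence(s) of x with (9 - z)
  => ( 9 - z ) >= 20
stmt 5: z := y + y  -- replace 1 occurrence(s) of z with (y + y)
  => ( 9 - ( y + y ) ) >= 20
stmt 4: z := z * 7  -- replace 0 occurrence(s) of z with (z * 7)
  => ( 9 - ( y + y ) ) >= 20
stmt 3: y := 7 + x  -- replace 2 occurrence(s) of y with (7 + x)
  => ( 9 - ( ( 7 + x ) + ( 7 + x ) ) ) >= 20
stmt 2: x := y - x  -- replace 2 occurrence(s) of x with (y - x)
  => ( 9 - ( ( 7 + ( y - x ) ) + ( 7 + ( y - x ) ) ) ) >= 20
stmt 1: z := 5 - z  -- replace 0 occurrence(s) of z with (5 - z)
  => ( 9 - ( ( 7 + ( y - x ) ) + ( 7 + ( y - x ) ) ) ) >= 20

Answer: ( 9 - ( ( 7 + ( y - x ) ) + ( 7 + ( y - x ) ) ) ) >= 20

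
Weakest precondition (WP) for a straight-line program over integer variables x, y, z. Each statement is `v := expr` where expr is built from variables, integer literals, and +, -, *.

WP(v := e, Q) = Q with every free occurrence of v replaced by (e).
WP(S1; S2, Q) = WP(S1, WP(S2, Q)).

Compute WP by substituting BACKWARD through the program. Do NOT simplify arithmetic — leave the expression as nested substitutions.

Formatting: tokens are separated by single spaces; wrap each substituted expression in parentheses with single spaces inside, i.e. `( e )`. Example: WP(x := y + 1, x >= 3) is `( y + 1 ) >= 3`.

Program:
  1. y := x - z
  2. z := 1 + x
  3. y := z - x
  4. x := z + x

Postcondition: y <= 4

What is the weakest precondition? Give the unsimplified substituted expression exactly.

Answer: ( ( 1 + x ) - x ) <= 4

Derivation:
post: y <= 4
stmt 4: x := z + x  -- replace 0 occurrence(s) of x with (z + x)
  => y <= 4
stmt 3: y := z - x  -- replace 1 occurrence(s) of y with (z - x)
  => ( z - x ) <= 4
stmt 2: z := 1 + x  -- replace 1 occurrence(s) of z with (1 + x)
  => ( ( 1 + x ) - x ) <= 4
stmt 1: y := x - z  -- replace 0 occurrence(s) of y with (x - z)
  => ( ( 1 + x ) - x ) <= 4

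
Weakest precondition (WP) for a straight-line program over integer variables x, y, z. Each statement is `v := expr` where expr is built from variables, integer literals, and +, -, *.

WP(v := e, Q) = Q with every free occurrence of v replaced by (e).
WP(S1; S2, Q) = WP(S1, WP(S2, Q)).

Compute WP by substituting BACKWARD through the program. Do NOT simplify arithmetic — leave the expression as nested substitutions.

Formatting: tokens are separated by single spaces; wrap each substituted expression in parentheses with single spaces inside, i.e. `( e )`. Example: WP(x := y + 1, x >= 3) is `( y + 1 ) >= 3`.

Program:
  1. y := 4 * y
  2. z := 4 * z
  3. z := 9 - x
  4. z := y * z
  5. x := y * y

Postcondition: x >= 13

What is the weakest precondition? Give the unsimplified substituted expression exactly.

Answer: ( ( 4 * y ) * ( 4 * y ) ) >= 13

Derivation:
post: x >= 13
stmt 5: x := y * y  -- replace 1 occurrence(s) of x with (y * y)
  => ( y * y ) >= 13
stmt 4: z := y * z  -- replace 0 occurrence(s) of z with (y * z)
  => ( y * y ) >= 13
stmt 3: z := 9 - x  -- replace 0 occurrence(s) of z with (9 - x)
  => ( y * y ) >= 13
stmt 2: z := 4 * z  -- replace 0 occurrence(s) of z with (4 * z)
  => ( y * y ) >= 13
stmt 1: y := 4 * y  -- replace 2 occurrence(s) of y with (4 * y)
  => ( ( 4 * y ) * ( 4 * y ) ) >= 13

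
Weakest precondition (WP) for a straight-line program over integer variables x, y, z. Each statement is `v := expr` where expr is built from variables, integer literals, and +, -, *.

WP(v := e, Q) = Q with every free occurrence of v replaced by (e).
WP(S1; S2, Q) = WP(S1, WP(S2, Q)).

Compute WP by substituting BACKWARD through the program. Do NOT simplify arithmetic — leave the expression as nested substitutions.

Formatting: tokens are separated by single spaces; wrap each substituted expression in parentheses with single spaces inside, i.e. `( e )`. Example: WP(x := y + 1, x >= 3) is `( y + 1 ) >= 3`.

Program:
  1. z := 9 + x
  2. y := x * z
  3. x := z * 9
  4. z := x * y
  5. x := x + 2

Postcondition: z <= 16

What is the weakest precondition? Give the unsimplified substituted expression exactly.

Answer: ( ( ( 9 + x ) * 9 ) * ( x * ( 9 + x ) ) ) <= 16

Derivation:
post: z <= 16
stmt 5: x := x + 2  -- replace 0 occurrence(s) of x with (x + 2)
  => z <= 16
stmt 4: z := x * y  -- replace 1 occurrence(s) of z with (x * y)
  => ( x * y ) <= 16
stmt 3: x := z * 9  -- replace 1 occurrence(s) of x with (z * 9)
  => ( ( z * 9 ) * y ) <= 16
stmt 2: y := x * z  -- replace 1 occurrence(s) of y with (x * z)
  => ( ( z * 9 ) * ( x * z ) ) <= 16
stmt 1: z := 9 + x  -- replace 2 occurrence(s) of z with (9 + x)
  => ( ( ( 9 + x ) * 9 ) * ( x * ( 9 + x ) ) ) <= 16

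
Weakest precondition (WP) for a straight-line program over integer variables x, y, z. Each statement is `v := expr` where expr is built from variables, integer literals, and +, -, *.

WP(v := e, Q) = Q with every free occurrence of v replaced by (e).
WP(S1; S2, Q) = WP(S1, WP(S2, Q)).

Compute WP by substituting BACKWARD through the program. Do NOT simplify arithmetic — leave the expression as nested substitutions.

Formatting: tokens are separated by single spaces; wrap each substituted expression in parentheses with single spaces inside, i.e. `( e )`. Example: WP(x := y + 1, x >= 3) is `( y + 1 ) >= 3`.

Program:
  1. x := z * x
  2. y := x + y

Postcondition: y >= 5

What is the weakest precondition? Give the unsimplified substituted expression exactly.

post: y >= 5
stmt 2: y := x + y  -- replace 1 occurrence(s) of y with (x + y)
  => ( x + y ) >= 5
stmt 1: x := z * x  -- replace 1 occurrence(s) of x with (z * x)
  => ( ( z * x ) + y ) >= 5

Answer: ( ( z * x ) + y ) >= 5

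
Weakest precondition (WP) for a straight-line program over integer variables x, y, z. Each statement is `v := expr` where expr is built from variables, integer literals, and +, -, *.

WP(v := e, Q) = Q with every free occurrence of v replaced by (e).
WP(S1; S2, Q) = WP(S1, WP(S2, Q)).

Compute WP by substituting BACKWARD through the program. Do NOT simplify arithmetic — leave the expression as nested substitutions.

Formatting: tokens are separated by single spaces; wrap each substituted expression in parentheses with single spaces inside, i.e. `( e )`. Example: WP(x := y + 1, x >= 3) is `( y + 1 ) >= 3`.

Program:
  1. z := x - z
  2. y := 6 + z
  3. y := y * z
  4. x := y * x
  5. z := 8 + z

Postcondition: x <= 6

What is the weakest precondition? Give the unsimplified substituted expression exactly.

post: x <= 6
stmt 5: z := 8 + z  -- replace 0 occurrence(s) of z with (8 + z)
  => x <= 6
stmt 4: x := y * x  -- replace 1 occurrence(s) of x with (y * x)
  => ( y * x ) <= 6
stmt 3: y := y * z  -- replace 1 occurrence(s) of y with (y * z)
  => ( ( y * z ) * x ) <= 6
stmt 2: y := 6 + z  -- replace 1 occurrence(s) of y with (6 + z)
  => ( ( ( 6 + z ) * z ) * x ) <= 6
stmt 1: z := x - z  -- replace 2 occurrence(s) of z with (x - z)
  => ( ( ( 6 + ( x - z ) ) * ( x - z ) ) * x ) <= 6

Answer: ( ( ( 6 + ( x - z ) ) * ( x - z ) ) * x ) <= 6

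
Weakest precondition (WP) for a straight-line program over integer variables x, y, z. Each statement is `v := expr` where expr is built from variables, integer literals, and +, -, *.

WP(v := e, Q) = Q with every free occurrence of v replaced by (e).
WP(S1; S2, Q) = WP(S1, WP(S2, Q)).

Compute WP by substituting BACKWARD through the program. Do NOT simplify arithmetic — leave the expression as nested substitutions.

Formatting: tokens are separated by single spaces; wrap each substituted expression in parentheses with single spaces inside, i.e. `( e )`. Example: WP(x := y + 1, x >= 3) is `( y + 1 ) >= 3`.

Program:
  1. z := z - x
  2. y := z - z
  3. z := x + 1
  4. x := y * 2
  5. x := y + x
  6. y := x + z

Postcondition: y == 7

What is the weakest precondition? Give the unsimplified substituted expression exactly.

Answer: ( ( ( ( z - x ) - ( z - x ) ) + ( ( ( z - x ) - ( z - x ) ) * 2 ) ) + ( x + 1 ) ) == 7

Derivation:
post: y == 7
stmt 6: y := x + z  -- replace 1 occurrence(s) of y with (x + z)
  => ( x + z ) == 7
stmt 5: x := y + x  -- replace 1 occurrence(s) of x with (y + x)
  => ( ( y + x ) + z ) == 7
stmt 4: x := y * 2  -- replace 1 occurrence(s) of x with (y * 2)
  => ( ( y + ( y * 2 ) ) + z ) == 7
stmt 3: z := x + 1  -- replace 1 occurrence(s) of z with (x + 1)
  => ( ( y + ( y * 2 ) ) + ( x + 1 ) ) == 7
stmt 2: y := z - z  -- replace 2 occurrence(s) of y with (z - z)
  => ( ( ( z - z ) + ( ( z - z ) * 2 ) ) + ( x + 1 ) ) == 7
stmt 1: z := z - x  -- replace 4 occurrence(s) of z with (z - x)
  => ( ( ( ( z - x ) - ( z - x ) ) + ( ( ( z - x ) - ( z - x ) ) * 2 ) ) + ( x + 1 ) ) == 7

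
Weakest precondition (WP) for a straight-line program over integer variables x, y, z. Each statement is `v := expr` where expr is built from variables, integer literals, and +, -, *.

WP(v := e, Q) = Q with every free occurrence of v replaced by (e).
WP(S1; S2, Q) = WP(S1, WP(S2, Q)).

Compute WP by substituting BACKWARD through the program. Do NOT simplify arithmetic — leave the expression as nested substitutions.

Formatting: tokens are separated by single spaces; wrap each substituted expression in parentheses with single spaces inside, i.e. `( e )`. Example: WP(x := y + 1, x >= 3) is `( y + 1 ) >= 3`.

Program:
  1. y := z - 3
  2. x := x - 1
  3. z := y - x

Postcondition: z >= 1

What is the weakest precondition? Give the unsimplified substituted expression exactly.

post: z >= 1
stmt 3: z := y - x  -- replace 1 occurrence(s) of z with (y - x)
  => ( y - x ) >= 1
stmt 2: x := x - 1  -- replace 1 occurrence(s) of x with (x - 1)
  => ( y - ( x - 1 ) ) >= 1
stmt 1: y := z - 3  -- replace 1 occurrence(s) of y with (z - 3)
  => ( ( z - 3 ) - ( x - 1 ) ) >= 1

Answer: ( ( z - 3 ) - ( x - 1 ) ) >= 1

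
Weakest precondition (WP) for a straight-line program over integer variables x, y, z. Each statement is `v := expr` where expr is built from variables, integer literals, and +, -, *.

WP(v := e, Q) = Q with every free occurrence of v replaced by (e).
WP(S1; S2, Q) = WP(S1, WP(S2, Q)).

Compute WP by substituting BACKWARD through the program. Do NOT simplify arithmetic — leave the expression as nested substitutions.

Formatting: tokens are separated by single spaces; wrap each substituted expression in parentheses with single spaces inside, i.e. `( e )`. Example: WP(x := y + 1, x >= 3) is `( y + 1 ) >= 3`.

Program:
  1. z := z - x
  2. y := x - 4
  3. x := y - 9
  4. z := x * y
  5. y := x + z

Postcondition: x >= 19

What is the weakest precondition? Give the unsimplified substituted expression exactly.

post: x >= 19
stmt 5: y := x + z  -- replace 0 occurrence(s) of y with (x + z)
  => x >= 19
stmt 4: z := x * y  -- replace 0 occurrence(s) of z with (x * y)
  => x >= 19
stmt 3: x := y - 9  -- replace 1 occurrence(s) of x with (y - 9)
  => ( y - 9 ) >= 19
stmt 2: y := x - 4  -- replace 1 occurrence(s) of y with (x - 4)
  => ( ( x - 4 ) - 9 ) >= 19
stmt 1: z := z - x  -- replace 0 occurrence(s) of z with (z - x)
  => ( ( x - 4 ) - 9 ) >= 19

Answer: ( ( x - 4 ) - 9 ) >= 19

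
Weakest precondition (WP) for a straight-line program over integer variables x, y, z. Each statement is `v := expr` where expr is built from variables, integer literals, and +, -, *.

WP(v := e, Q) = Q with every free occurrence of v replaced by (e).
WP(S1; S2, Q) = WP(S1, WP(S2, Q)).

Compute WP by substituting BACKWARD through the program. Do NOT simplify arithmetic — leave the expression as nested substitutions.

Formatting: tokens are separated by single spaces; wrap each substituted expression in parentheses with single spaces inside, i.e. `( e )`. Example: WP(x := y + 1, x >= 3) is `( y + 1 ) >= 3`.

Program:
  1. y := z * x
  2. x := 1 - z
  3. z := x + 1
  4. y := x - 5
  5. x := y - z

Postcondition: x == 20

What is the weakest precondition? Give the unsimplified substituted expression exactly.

post: x == 20
stmt 5: x := y - z  -- replace 1 occurrence(s) of x with (y - z)
  => ( y - z ) == 20
stmt 4: y := x - 5  -- replace 1 occurrence(s) of y with (x - 5)
  => ( ( x - 5 ) - z ) == 20
stmt 3: z := x + 1  -- replace 1 occurrence(s) of z with (x + 1)
  => ( ( x - 5 ) - ( x + 1 ) ) == 20
stmt 2: x := 1 - z  -- replace 2 occurrence(s) of x with (1 - z)
  => ( ( ( 1 - z ) - 5 ) - ( ( 1 - z ) + 1 ) ) == 20
stmt 1: y := z * x  -- replace 0 occurrence(s) of y with (z * x)
  => ( ( ( 1 - z ) - 5 ) - ( ( 1 - z ) + 1 ) ) == 20

Answer: ( ( ( 1 - z ) - 5 ) - ( ( 1 - z ) + 1 ) ) == 20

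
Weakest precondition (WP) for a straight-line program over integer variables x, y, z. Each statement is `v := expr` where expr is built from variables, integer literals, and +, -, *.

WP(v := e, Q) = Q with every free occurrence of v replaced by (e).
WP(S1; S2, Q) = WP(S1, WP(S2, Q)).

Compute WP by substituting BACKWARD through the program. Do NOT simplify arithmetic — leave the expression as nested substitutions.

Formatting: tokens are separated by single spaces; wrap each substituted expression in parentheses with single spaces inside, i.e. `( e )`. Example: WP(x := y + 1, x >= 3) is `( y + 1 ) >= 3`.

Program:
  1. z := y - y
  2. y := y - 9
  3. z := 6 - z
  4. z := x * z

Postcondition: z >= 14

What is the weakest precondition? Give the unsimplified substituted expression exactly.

post: z >= 14
stmt 4: z := x * z  -- replace 1 occurrence(s) of z with (x * z)
  => ( x * z ) >= 14
stmt 3: z := 6 - z  -- replace 1 occurrence(s) of z with (6 - z)
  => ( x * ( 6 - z ) ) >= 14
stmt 2: y := y - 9  -- replace 0 occurrence(s) of y with (y - 9)
  => ( x * ( 6 - z ) ) >= 14
stmt 1: z := y - y  -- replace 1 occurrence(s) of z with (y - y)
  => ( x * ( 6 - ( y - y ) ) ) >= 14

Answer: ( x * ( 6 - ( y - y ) ) ) >= 14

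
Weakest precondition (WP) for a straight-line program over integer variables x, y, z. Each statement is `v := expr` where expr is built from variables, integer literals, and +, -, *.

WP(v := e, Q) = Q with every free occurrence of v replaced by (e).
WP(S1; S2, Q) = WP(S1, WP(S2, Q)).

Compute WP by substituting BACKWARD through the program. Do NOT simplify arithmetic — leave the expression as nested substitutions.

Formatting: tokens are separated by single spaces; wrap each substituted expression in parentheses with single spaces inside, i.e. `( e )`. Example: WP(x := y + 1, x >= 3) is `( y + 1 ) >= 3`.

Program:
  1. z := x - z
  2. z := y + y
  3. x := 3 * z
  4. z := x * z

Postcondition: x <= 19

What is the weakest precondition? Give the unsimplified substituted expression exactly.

post: x <= 19
stmt 4: z := x * z  -- replace 0 occurrence(s) of z with (x * z)
  => x <= 19
stmt 3: x := 3 * z  -- replace 1 occurrence(s) of x with (3 * z)
  => ( 3 * z ) <= 19
stmt 2: z := y + y  -- replace 1 occurrence(s) of z with (y + y)
  => ( 3 * ( y + y ) ) <= 19
stmt 1: z := x - z  -- replace 0 occurrence(s) of z with (x - z)
  => ( 3 * ( y + y ) ) <= 19

Answer: ( 3 * ( y + y ) ) <= 19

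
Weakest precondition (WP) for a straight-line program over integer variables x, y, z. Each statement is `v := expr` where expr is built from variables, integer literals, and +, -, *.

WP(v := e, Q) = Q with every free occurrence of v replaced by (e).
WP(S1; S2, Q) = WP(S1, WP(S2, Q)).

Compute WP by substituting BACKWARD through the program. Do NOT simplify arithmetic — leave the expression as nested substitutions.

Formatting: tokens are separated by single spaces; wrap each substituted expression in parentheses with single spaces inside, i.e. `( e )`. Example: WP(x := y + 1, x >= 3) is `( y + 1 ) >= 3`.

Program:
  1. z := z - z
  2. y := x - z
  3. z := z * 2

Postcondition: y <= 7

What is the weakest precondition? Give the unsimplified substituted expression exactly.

Answer: ( x - ( z - z ) ) <= 7

Derivation:
post: y <= 7
stmt 3: z := z * 2  -- replace 0 occurrence(s) of z with (z * 2)
  => y <= 7
stmt 2: y := x - z  -- replace 1 occurrence(s) of y with (x - z)
  => ( x - z ) <= 7
stmt 1: z := z - z  -- replace 1 occurrence(s) of z with (z - z)
  => ( x - ( z - z ) ) <= 7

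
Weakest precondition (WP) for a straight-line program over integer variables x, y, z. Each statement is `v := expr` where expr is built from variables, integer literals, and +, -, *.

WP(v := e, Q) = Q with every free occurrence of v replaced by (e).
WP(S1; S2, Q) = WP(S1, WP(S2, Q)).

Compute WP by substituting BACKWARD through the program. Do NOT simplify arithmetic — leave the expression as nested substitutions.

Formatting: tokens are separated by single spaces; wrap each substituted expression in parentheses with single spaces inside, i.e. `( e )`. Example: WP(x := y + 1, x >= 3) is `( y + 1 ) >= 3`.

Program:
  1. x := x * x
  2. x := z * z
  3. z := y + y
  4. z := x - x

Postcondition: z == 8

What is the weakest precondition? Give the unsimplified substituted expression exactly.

Answer: ( ( z * z ) - ( z * z ) ) == 8

Derivation:
post: z == 8
stmt 4: z := x - x  -- replace 1 occurrence(s) of z with (x - x)
  => ( x - x ) == 8
stmt 3: z := y + y  -- replace 0 occurrence(s) of z with (y + y)
  => ( x - x ) == 8
stmt 2: x := z * z  -- replace 2 occurrence(s) of x with (z * z)
  => ( ( z * z ) - ( z * z ) ) == 8
stmt 1: x := x * x  -- replace 0 occurrence(s) of x with (x * x)
  => ( ( z * z ) - ( z * z ) ) == 8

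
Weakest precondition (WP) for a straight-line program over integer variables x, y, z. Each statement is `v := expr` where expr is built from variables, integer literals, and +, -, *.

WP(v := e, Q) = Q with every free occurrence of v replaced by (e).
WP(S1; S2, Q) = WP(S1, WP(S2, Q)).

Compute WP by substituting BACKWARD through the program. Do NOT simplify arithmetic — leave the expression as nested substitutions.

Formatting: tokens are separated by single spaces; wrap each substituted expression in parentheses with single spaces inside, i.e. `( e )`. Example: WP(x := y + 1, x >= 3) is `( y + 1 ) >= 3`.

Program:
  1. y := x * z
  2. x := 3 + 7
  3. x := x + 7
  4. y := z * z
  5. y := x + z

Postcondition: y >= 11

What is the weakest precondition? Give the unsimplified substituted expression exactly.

post: y >= 11
stmt 5: y := x + z  -- replace 1 occurrence(s) of y with (x + z)
  => ( x + z ) >= 11
stmt 4: y := z * z  -- replace 0 occurrence(s) of y with (z * z)
  => ( x + z ) >= 11
stmt 3: x := x + 7  -- replace 1 occurrence(s) of x with (x + 7)
  => ( ( x + 7 ) + z ) >= 11
stmt 2: x := 3 + 7  -- replace 1 occurrence(s) of x with (3 + 7)
  => ( ( ( 3 + 7 ) + 7 ) + z ) >= 11
stmt 1: y := x * z  -- replace 0 occurrence(s) of y with (x * z)
  => ( ( ( 3 + 7 ) + 7 ) + z ) >= 11

Answer: ( ( ( 3 + 7 ) + 7 ) + z ) >= 11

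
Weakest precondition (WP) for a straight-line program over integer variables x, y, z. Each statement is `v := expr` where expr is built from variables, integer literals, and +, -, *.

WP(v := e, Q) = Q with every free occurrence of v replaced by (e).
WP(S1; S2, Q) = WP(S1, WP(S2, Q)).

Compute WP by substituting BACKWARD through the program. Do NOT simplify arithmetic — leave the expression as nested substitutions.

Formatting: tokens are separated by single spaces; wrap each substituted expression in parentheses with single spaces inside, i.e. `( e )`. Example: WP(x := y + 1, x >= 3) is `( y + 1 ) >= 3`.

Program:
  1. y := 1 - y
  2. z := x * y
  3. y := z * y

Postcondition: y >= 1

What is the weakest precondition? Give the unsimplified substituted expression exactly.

post: y >= 1
stmt 3: y := z * y  -- replace 1 occurrence(s) of y with (z * y)
  => ( z * y ) >= 1
stmt 2: z := x * y  -- replace 1 occurrence(s) of z with (x * y)
  => ( ( x * y ) * y ) >= 1
stmt 1: y := 1 - y  -- replace 2 occurrence(s) of y with (1 - y)
  => ( ( x * ( 1 - y ) ) * ( 1 - y ) ) >= 1

Answer: ( ( x * ( 1 - y ) ) * ( 1 - y ) ) >= 1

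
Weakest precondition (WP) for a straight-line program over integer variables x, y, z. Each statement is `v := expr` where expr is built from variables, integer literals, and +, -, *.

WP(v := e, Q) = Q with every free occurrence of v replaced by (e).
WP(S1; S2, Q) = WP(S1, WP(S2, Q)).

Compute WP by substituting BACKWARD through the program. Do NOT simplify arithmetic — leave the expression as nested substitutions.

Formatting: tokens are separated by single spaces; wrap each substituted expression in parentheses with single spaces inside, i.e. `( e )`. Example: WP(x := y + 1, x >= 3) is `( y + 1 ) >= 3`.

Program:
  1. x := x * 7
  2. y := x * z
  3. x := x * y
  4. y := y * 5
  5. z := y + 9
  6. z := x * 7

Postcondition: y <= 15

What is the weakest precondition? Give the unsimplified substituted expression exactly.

Answer: ( ( ( x * 7 ) * z ) * 5 ) <= 15

Derivation:
post: y <= 15
stmt 6: z := x * 7  -- replace 0 occurrence(s) of z with (x * 7)
  => y <= 15
stmt 5: z := y + 9  -- replace 0 occurrence(s) of z with (y + 9)
  => y <= 15
stmt 4: y := y * 5  -- replace 1 occurrence(s) of y with (y * 5)
  => ( y * 5 ) <= 15
stmt 3: x := x * y  -- replace 0 occurrence(s) of x with (x * y)
  => ( y * 5 ) <= 15
stmt 2: y := x * z  -- replace 1 occurrence(s) of y with (x * z)
  => ( ( x * z ) * 5 ) <= 15
stmt 1: x := x * 7  -- replace 1 occurrence(s) of x with (x * 7)
  => ( ( ( x * 7 ) * z ) * 5 ) <= 15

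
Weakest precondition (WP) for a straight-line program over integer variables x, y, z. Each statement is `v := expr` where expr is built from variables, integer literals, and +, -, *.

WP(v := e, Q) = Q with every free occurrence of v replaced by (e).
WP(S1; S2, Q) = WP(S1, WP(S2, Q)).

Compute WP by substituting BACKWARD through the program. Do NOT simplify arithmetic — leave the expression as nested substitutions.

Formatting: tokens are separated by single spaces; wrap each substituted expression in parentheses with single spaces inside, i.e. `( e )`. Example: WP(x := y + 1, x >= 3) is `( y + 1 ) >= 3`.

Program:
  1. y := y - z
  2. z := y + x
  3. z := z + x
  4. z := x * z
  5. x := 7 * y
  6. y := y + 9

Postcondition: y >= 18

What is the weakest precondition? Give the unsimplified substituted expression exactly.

post: y >= 18
stmt 6: y := y + 9  -- replace 1 occurrence(s) of y with (y + 9)
  => ( y + 9 ) >= 18
stmt 5: x := 7 * y  -- replace 0 occurrence(s) of x with (7 * y)
  => ( y + 9 ) >= 18
stmt 4: z := x * z  -- replace 0 occurrence(s) of z with (x * z)
  => ( y + 9 ) >= 18
stmt 3: z := z + x  -- replace 0 occurrence(s) of z with (z + x)
  => ( y + 9 ) >= 18
stmt 2: z := y + x  -- replace 0 occurrence(s) of z with (y + x)
  => ( y + 9 ) >= 18
stmt 1: y := y - z  -- replace 1 occurrence(s) of y with (y - z)
  => ( ( y - z ) + 9 ) >= 18

Answer: ( ( y - z ) + 9 ) >= 18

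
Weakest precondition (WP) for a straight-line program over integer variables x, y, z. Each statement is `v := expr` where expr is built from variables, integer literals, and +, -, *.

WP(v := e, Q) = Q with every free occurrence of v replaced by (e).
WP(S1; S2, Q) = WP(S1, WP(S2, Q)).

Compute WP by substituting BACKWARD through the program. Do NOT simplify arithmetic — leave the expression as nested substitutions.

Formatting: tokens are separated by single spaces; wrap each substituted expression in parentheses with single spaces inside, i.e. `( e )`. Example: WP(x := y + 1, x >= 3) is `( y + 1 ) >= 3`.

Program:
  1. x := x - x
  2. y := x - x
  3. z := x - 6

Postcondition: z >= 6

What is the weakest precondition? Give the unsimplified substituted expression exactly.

post: z >= 6
stmt 3: z := x - 6  -- replace 1 occurrence(s) of z with (x - 6)
  => ( x - 6 ) >= 6
stmt 2: y := x - x  -- replace 0 occurrence(s) of y with (x - x)
  => ( x - 6 ) >= 6
stmt 1: x := x - x  -- replace 1 occurrence(s) of x with (x - x)
  => ( ( x - x ) - 6 ) >= 6

Answer: ( ( x - x ) - 6 ) >= 6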